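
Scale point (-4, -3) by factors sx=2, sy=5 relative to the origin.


Scaling: (x*sx, y*sy) = (-4*2, -3*5) = (-8, -15)

(-8, -15)


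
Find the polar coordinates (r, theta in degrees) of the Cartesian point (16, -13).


r = sqrt(16^2 + (-13)^2) = 20.6155
theta = atan2(-13, 16) = 320.9061 degrees

r = 20.6155, theta = 320.9061 degrees


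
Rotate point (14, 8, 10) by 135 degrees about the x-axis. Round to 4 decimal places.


x' = 14
y' = 8*cos(135) - 10*sin(135) = -12.7279
z' = 8*sin(135) + 10*cos(135) = -1.4142

(14, -12.7279, -1.4142)


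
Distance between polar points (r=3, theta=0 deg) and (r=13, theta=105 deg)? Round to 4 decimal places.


d = sqrt(r1^2 + r2^2 - 2*r1*r2*cos(t2-t1))
d = sqrt(3^2 + 13^2 - 2*3*13*cos(105-0)) = 14.0779

14.0779


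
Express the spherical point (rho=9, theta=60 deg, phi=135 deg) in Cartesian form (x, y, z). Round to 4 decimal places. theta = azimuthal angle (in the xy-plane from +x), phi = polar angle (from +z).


x = 9 * sin(135) * cos(60) = 3.182
y = 9 * sin(135) * sin(60) = 5.5114
z = 9 * cos(135) = -6.364

(3.182, 5.5114, -6.364)


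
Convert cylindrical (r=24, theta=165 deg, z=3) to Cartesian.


x = 24 * cos(165) = -23.1822
y = 24 * sin(165) = 6.2117
z = 3

(-23.1822, 6.2117, 3)


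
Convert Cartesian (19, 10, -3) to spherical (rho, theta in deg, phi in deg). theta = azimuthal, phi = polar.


rho = sqrt(19^2 + 10^2 + (-3)^2) = 21.6795
theta = atan2(10, 19) = 27.7585 deg
phi = acos(-3/21.6795) = 97.9541 deg

rho = 21.6795, theta = 27.7585 deg, phi = 97.9541 deg


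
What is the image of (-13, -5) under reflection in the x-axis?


Reflection across x-axis: (x, y) -> (x, -y)
(-13, -5) -> (-13, 5)

(-13, 5)


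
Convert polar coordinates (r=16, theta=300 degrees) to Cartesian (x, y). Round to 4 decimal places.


x = 16 * cos(300) = 8
y = 16 * sin(300) = -13.8564

(8, -13.8564)


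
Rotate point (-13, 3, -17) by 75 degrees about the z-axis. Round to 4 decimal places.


x' = -13*cos(75) - 3*sin(75) = -6.2624
y' = -13*sin(75) + 3*cos(75) = -11.7806
z' = -17

(-6.2624, -11.7806, -17)


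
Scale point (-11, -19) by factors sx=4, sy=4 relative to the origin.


Scaling: (x*sx, y*sy) = (-11*4, -19*4) = (-44, -76)

(-44, -76)


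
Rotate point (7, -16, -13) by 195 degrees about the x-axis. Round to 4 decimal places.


x' = 7
y' = -16*cos(195) - -13*sin(195) = 12.0902
z' = -16*sin(195) + -13*cos(195) = 16.6981

(7, 12.0902, 16.6981)


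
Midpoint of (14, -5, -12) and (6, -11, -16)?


Midpoint = ((14+6)/2, (-5+-11)/2, (-12+-16)/2) = (10, -8, -14)

(10, -8, -14)


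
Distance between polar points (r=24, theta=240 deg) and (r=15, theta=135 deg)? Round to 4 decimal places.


d = sqrt(r1^2 + r2^2 - 2*r1*r2*cos(t2-t1))
d = sqrt(24^2 + 15^2 - 2*24*15*cos(135-240)) = 31.4221

31.4221


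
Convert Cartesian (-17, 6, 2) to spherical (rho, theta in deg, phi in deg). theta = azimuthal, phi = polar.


rho = sqrt((-17)^2 + 6^2 + 2^2) = 18.1384
theta = atan2(6, -17) = 160.56 deg
phi = acos(2/18.1384) = 83.6695 deg

rho = 18.1384, theta = 160.56 deg, phi = 83.6695 deg


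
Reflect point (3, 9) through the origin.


Reflection through origin: (x, y) -> (-x, -y)
(3, 9) -> (-3, -9)

(-3, -9)


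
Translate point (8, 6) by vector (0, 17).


Translation: (x+dx, y+dy) = (8+0, 6+17) = (8, 23)

(8, 23)


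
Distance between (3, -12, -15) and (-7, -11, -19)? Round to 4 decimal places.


d = sqrt((-7-3)^2 + (-11--12)^2 + (-19--15)^2) = 10.8167

10.8167


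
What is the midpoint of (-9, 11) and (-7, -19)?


Midpoint = ((-9+-7)/2, (11+-19)/2) = (-8, -4)

(-8, -4)


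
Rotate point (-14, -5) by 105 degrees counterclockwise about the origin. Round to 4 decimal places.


x' = -14*cos(105) - -5*sin(105) = 8.4531
y' = -14*sin(105) + -5*cos(105) = -12.2289

(8.4531, -12.2289)


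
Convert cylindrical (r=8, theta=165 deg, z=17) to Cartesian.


x = 8 * cos(165) = -7.7274
y = 8 * sin(165) = 2.0706
z = 17

(-7.7274, 2.0706, 17)


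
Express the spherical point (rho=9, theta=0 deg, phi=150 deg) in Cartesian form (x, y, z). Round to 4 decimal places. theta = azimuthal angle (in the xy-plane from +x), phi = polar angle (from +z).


x = 9 * sin(150) * cos(0) = 4.5
y = 9 * sin(150) * sin(0) = 0
z = 9 * cos(150) = -7.7942

(4.5, 0, -7.7942)


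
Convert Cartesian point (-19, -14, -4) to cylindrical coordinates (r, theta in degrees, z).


r = sqrt((-19)^2 + (-14)^2) = 23.6008
theta = atan2(-14, -19) = 216.3844 deg
z = -4

r = 23.6008, theta = 216.3844 deg, z = -4


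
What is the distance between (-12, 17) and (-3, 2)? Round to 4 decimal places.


d = sqrt((-3--12)^2 + (2-17)^2) = 17.4929

17.4929


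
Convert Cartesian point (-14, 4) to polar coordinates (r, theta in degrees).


r = sqrt((-14)^2 + 4^2) = 14.5602
theta = atan2(4, -14) = 164.0546 degrees

r = 14.5602, theta = 164.0546 degrees


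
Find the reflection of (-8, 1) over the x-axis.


Reflection across x-axis: (x, y) -> (x, -y)
(-8, 1) -> (-8, -1)

(-8, -1)


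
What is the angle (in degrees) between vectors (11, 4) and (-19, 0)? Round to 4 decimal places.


dot = 11*-19 + 4*0 = -209
|u| = 11.7047, |v| = 19
cos(angle) = -0.9398
angle = 160.0169 degrees

160.0169 degrees


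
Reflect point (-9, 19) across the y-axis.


Reflection across y-axis: (x, y) -> (-x, y)
(-9, 19) -> (9, 19)

(9, 19)


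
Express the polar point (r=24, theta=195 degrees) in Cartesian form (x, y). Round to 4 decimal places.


x = 24 * cos(195) = -23.1822
y = 24 * sin(195) = -6.2117

(-23.1822, -6.2117)


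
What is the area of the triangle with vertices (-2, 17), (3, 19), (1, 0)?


Area = |x1(y2-y3) + x2(y3-y1) + x3(y1-y2)| / 2
= |-2*(19-0) + 3*(0-17) + 1*(17-19)| / 2
= 45.5

45.5


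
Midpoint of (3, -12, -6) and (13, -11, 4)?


Midpoint = ((3+13)/2, (-12+-11)/2, (-6+4)/2) = (8, -11.5, -1)

(8, -11.5, -1)


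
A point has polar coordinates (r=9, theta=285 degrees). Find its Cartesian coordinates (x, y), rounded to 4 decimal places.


x = 9 * cos(285) = 2.3294
y = 9 * sin(285) = -8.6933

(2.3294, -8.6933)


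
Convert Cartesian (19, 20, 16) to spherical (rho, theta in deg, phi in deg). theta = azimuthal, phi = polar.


rho = sqrt(19^2 + 20^2 + 16^2) = 31.8904
theta = atan2(20, 19) = 46.4688 deg
phi = acos(16/31.8904) = 59.8863 deg

rho = 31.8904, theta = 46.4688 deg, phi = 59.8863 deg


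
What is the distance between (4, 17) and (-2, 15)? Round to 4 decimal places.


d = sqrt((-2-4)^2 + (15-17)^2) = 6.3246

6.3246


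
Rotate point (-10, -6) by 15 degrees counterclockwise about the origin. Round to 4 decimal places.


x' = -10*cos(15) - -6*sin(15) = -8.1063
y' = -10*sin(15) + -6*cos(15) = -8.3837

(-8.1063, -8.3837)


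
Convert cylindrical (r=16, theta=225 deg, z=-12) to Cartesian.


x = 16 * cos(225) = -11.3137
y = 16 * sin(225) = -11.3137
z = -12

(-11.3137, -11.3137, -12)


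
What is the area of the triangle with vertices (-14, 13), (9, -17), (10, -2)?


Area = |x1(y2-y3) + x2(y3-y1) + x3(y1-y2)| / 2
= |-14*(-17--2) + 9*(-2-13) + 10*(13--17)| / 2
= 187.5

187.5


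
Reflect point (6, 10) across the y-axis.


Reflection across y-axis: (x, y) -> (-x, y)
(6, 10) -> (-6, 10)

(-6, 10)


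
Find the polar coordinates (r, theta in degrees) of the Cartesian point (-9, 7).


r = sqrt((-9)^2 + 7^2) = 11.4018
theta = atan2(7, -9) = 142.125 degrees

r = 11.4018, theta = 142.125 degrees


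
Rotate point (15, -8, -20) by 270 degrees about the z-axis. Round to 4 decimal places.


x' = 15*cos(270) - -8*sin(270) = -8
y' = 15*sin(270) + -8*cos(270) = -15
z' = -20

(-8, -15, -20)


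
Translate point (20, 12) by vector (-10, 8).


Translation: (x+dx, y+dy) = (20+-10, 12+8) = (10, 20)

(10, 20)


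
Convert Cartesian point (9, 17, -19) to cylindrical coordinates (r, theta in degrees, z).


r = sqrt(9^2 + 17^2) = 19.2354
theta = atan2(17, 9) = 62.1027 deg
z = -19

r = 19.2354, theta = 62.1027 deg, z = -19


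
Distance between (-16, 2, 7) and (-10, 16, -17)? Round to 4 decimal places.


d = sqrt((-10--16)^2 + (16-2)^2 + (-17-7)^2) = 28.4253

28.4253


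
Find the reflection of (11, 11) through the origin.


Reflection through origin: (x, y) -> (-x, -y)
(11, 11) -> (-11, -11)

(-11, -11)


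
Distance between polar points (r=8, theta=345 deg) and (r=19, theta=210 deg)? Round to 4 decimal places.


d = sqrt(r1^2 + r2^2 - 2*r1*r2*cos(t2-t1))
d = sqrt(8^2 + 19^2 - 2*8*19*cos(210-345)) = 25.2974

25.2974


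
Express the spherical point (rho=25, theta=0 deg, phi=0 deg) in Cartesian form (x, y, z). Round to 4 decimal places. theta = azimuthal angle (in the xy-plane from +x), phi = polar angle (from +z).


x = 25 * sin(0) * cos(0) = 0
y = 25 * sin(0) * sin(0) = 0
z = 25 * cos(0) = 25

(0, 0, 25)


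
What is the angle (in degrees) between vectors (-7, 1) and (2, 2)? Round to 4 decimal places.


dot = -7*2 + 1*2 = -12
|u| = 7.0711, |v| = 2.8284
cos(angle) = -0.6
angle = 126.8699 degrees

126.8699 degrees


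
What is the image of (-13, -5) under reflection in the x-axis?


Reflection across x-axis: (x, y) -> (x, -y)
(-13, -5) -> (-13, 5)

(-13, 5)


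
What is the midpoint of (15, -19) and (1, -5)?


Midpoint = ((15+1)/2, (-19+-5)/2) = (8, -12)

(8, -12)


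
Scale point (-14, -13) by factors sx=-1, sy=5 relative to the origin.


Scaling: (x*sx, y*sy) = (-14*-1, -13*5) = (14, -65)

(14, -65)


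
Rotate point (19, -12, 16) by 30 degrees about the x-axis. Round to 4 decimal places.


x' = 19
y' = -12*cos(30) - 16*sin(30) = -18.3923
z' = -12*sin(30) + 16*cos(30) = 7.8564

(19, -18.3923, 7.8564)


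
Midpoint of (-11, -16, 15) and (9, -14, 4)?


Midpoint = ((-11+9)/2, (-16+-14)/2, (15+4)/2) = (-1, -15, 9.5)

(-1, -15, 9.5)


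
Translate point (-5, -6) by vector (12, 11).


Translation: (x+dx, y+dy) = (-5+12, -6+11) = (7, 5)

(7, 5)


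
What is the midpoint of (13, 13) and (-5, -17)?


Midpoint = ((13+-5)/2, (13+-17)/2) = (4, -2)

(4, -2)


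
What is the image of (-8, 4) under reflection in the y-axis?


Reflection across y-axis: (x, y) -> (-x, y)
(-8, 4) -> (8, 4)

(8, 4)


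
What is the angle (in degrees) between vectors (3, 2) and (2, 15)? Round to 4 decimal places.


dot = 3*2 + 2*15 = 36
|u| = 3.6056, |v| = 15.1327
cos(angle) = 0.6598
angle = 48.7153 degrees

48.7153 degrees


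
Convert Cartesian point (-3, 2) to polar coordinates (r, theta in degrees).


r = sqrt((-3)^2 + 2^2) = 3.6056
theta = atan2(2, -3) = 146.3099 degrees

r = 3.6056, theta = 146.3099 degrees


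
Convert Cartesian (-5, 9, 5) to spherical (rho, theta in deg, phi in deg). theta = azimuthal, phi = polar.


rho = sqrt((-5)^2 + 9^2 + 5^2) = 11.4455
theta = atan2(9, -5) = 119.0546 deg
phi = acos(5/11.4455) = 64.0968 deg

rho = 11.4455, theta = 119.0546 deg, phi = 64.0968 deg


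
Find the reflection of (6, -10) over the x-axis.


Reflection across x-axis: (x, y) -> (x, -y)
(6, -10) -> (6, 10)

(6, 10)


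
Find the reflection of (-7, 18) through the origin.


Reflection through origin: (x, y) -> (-x, -y)
(-7, 18) -> (7, -18)

(7, -18)


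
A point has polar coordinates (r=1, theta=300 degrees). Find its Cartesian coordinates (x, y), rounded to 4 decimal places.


x = 1 * cos(300) = 0.5
y = 1 * sin(300) = -0.866

(0.5, -0.866)


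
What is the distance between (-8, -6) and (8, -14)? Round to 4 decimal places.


d = sqrt((8--8)^2 + (-14--6)^2) = 17.8885

17.8885


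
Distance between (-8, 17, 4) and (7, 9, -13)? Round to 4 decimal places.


d = sqrt((7--8)^2 + (9-17)^2 + (-13-4)^2) = 24.0416

24.0416


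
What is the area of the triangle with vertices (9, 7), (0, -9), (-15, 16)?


Area = |x1(y2-y3) + x2(y3-y1) + x3(y1-y2)| / 2
= |9*(-9-16) + 0*(16-7) + -15*(7--9)| / 2
= 232.5

232.5


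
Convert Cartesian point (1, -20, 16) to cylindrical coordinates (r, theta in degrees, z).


r = sqrt(1^2 + (-20)^2) = 20.025
theta = atan2(-20, 1) = 272.8624 deg
z = 16

r = 20.025, theta = 272.8624 deg, z = 16


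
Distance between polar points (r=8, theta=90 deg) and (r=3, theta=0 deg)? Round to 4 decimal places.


d = sqrt(r1^2 + r2^2 - 2*r1*r2*cos(t2-t1))
d = sqrt(8^2 + 3^2 - 2*8*3*cos(0-90)) = 8.544

8.544


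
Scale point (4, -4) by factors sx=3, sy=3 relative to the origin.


Scaling: (x*sx, y*sy) = (4*3, -4*3) = (12, -12)

(12, -12)


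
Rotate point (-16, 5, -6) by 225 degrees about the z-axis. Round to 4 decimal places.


x' = -16*cos(225) - 5*sin(225) = 14.8492
y' = -16*sin(225) + 5*cos(225) = 7.7782
z' = -6

(14.8492, 7.7782, -6)


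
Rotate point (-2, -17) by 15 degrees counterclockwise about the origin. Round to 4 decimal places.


x' = -2*cos(15) - -17*sin(15) = 2.4681
y' = -2*sin(15) + -17*cos(15) = -16.9384

(2.4681, -16.9384)


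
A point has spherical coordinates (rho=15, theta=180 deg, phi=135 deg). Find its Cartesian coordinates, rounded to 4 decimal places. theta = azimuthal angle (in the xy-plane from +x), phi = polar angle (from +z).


x = 15 * sin(135) * cos(180) = -10.6066
y = 15 * sin(135) * sin(180) = 0
z = 15 * cos(135) = -10.6066

(-10.6066, 0, -10.6066)


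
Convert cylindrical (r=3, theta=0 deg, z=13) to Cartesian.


x = 3 * cos(0) = 3
y = 3 * sin(0) = 0
z = 13

(3, 0, 13)


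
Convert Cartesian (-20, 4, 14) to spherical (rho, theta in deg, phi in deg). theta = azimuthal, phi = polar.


rho = sqrt((-20)^2 + 4^2 + 14^2) = 24.7386
theta = atan2(4, -20) = 168.6901 deg
phi = acos(14/24.7386) = 55.534 deg

rho = 24.7386, theta = 168.6901 deg, phi = 55.534 deg


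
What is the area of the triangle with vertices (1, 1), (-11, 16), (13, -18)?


Area = |x1(y2-y3) + x2(y3-y1) + x3(y1-y2)| / 2
= |1*(16--18) + -11*(-18-1) + 13*(1-16)| / 2
= 24

24


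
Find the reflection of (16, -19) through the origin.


Reflection through origin: (x, y) -> (-x, -y)
(16, -19) -> (-16, 19)

(-16, 19)


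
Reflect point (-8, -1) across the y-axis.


Reflection across y-axis: (x, y) -> (-x, y)
(-8, -1) -> (8, -1)

(8, -1)


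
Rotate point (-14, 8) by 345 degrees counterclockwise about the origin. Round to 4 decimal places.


x' = -14*cos(345) - 8*sin(345) = -11.4524
y' = -14*sin(345) + 8*cos(345) = 11.3509

(-11.4524, 11.3509)


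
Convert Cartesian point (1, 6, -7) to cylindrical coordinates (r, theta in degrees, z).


r = sqrt(1^2 + 6^2) = 6.0828
theta = atan2(6, 1) = 80.5377 deg
z = -7

r = 6.0828, theta = 80.5377 deg, z = -7


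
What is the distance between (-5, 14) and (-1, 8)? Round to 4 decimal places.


d = sqrt((-1--5)^2 + (8-14)^2) = 7.2111

7.2111


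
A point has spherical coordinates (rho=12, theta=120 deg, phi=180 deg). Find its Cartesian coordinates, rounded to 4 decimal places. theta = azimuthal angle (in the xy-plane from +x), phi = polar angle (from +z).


x = 12 * sin(180) * cos(120) = 0
y = 12 * sin(180) * sin(120) = 0
z = 12 * cos(180) = -12

(0, 0, -12)


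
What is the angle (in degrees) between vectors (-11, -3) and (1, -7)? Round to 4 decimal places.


dot = -11*1 + -3*-7 = 10
|u| = 11.4018, |v| = 7.0711
cos(angle) = 0.124
angle = 82.875 degrees

82.875 degrees


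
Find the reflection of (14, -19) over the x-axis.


Reflection across x-axis: (x, y) -> (x, -y)
(14, -19) -> (14, 19)

(14, 19)


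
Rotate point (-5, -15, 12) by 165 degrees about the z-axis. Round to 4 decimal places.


x' = -5*cos(165) - -15*sin(165) = 8.7119
y' = -5*sin(165) + -15*cos(165) = 13.1948
z' = 12

(8.7119, 13.1948, 12)


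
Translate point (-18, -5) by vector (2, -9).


Translation: (x+dx, y+dy) = (-18+2, -5+-9) = (-16, -14)

(-16, -14)


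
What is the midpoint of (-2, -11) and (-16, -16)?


Midpoint = ((-2+-16)/2, (-11+-16)/2) = (-9, -13.5)

(-9, -13.5)


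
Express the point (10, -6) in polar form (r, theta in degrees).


r = sqrt(10^2 + (-6)^2) = 11.6619
theta = atan2(-6, 10) = 329.0362 degrees

r = 11.6619, theta = 329.0362 degrees


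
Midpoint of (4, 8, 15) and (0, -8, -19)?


Midpoint = ((4+0)/2, (8+-8)/2, (15+-19)/2) = (2, 0, -2)

(2, 0, -2)


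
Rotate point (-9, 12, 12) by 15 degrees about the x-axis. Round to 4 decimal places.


x' = -9
y' = 12*cos(15) - 12*sin(15) = 8.4853
z' = 12*sin(15) + 12*cos(15) = 14.6969

(-9, 8.4853, 14.6969)


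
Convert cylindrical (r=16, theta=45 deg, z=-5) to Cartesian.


x = 16 * cos(45) = 11.3137
y = 16 * sin(45) = 11.3137
z = -5

(11.3137, 11.3137, -5)


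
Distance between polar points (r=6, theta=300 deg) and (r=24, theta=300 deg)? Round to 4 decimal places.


d = sqrt(r1^2 + r2^2 - 2*r1*r2*cos(t2-t1))
d = sqrt(6^2 + 24^2 - 2*6*24*cos(300-300)) = 18

18


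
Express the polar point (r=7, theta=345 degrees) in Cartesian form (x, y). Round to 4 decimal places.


x = 7 * cos(345) = 6.7615
y = 7 * sin(345) = -1.8117

(6.7615, -1.8117)


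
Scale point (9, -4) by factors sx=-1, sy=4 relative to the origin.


Scaling: (x*sx, y*sy) = (9*-1, -4*4) = (-9, -16)

(-9, -16)


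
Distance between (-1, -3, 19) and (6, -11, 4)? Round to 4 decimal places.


d = sqrt((6--1)^2 + (-11--3)^2 + (4-19)^2) = 18.3848

18.3848


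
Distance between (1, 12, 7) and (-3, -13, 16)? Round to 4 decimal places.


d = sqrt((-3-1)^2 + (-13-12)^2 + (16-7)^2) = 26.8701

26.8701


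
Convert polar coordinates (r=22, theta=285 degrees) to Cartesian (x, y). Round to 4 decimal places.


x = 22 * cos(285) = 5.694
y = 22 * sin(285) = -21.2504

(5.694, -21.2504)


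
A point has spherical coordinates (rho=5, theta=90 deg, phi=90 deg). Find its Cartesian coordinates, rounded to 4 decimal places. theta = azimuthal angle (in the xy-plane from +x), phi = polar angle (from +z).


x = 5 * sin(90) * cos(90) = 0
y = 5 * sin(90) * sin(90) = 5
z = 5 * cos(90) = 0

(0, 5, 0)


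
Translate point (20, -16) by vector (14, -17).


Translation: (x+dx, y+dy) = (20+14, -16+-17) = (34, -33)

(34, -33)


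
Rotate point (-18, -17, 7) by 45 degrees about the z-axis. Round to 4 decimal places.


x' = -18*cos(45) - -17*sin(45) = -0.7071
y' = -18*sin(45) + -17*cos(45) = -24.7487
z' = 7

(-0.7071, -24.7487, 7)


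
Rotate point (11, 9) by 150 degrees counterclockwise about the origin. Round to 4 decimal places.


x' = 11*cos(150) - 9*sin(150) = -14.0263
y' = 11*sin(150) + 9*cos(150) = -2.2942

(-14.0263, -2.2942)


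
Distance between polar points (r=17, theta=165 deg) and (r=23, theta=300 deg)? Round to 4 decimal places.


d = sqrt(r1^2 + r2^2 - 2*r1*r2*cos(t2-t1))
d = sqrt(17^2 + 23^2 - 2*17*23*cos(300-165)) = 37.0264

37.0264


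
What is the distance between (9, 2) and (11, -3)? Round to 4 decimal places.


d = sqrt((11-9)^2 + (-3-2)^2) = 5.3852

5.3852


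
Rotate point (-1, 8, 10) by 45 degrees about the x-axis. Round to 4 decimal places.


x' = -1
y' = 8*cos(45) - 10*sin(45) = -1.4142
z' = 8*sin(45) + 10*cos(45) = 12.7279

(-1, -1.4142, 12.7279)


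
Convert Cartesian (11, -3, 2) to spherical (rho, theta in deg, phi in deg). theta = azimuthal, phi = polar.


rho = sqrt(11^2 + (-3)^2 + 2^2) = 11.5758
theta = atan2(-3, 11) = 344.7449 deg
phi = acos(2/11.5758) = 80.0509 deg

rho = 11.5758, theta = 344.7449 deg, phi = 80.0509 deg


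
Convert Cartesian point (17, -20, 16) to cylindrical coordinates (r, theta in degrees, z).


r = sqrt(17^2 + (-20)^2) = 26.2488
theta = atan2(-20, 17) = 310.3645 deg
z = 16

r = 26.2488, theta = 310.3645 deg, z = 16


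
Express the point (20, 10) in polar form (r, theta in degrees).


r = sqrt(20^2 + 10^2) = 22.3607
theta = atan2(10, 20) = 26.5651 degrees

r = 22.3607, theta = 26.5651 degrees


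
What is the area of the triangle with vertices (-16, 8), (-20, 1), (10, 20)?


Area = |x1(y2-y3) + x2(y3-y1) + x3(y1-y2)| / 2
= |-16*(1-20) + -20*(20-8) + 10*(8-1)| / 2
= 67

67


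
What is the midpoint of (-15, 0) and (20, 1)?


Midpoint = ((-15+20)/2, (0+1)/2) = (2.5, 0.5)

(2.5, 0.5)


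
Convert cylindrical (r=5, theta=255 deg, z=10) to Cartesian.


x = 5 * cos(255) = -1.2941
y = 5 * sin(255) = -4.8296
z = 10

(-1.2941, -4.8296, 10)


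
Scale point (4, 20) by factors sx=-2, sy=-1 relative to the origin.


Scaling: (x*sx, y*sy) = (4*-2, 20*-1) = (-8, -20)

(-8, -20)


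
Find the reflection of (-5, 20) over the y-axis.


Reflection across y-axis: (x, y) -> (-x, y)
(-5, 20) -> (5, 20)

(5, 20)


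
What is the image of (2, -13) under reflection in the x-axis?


Reflection across x-axis: (x, y) -> (x, -y)
(2, -13) -> (2, 13)

(2, 13)


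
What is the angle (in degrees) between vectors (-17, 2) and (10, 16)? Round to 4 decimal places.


dot = -17*10 + 2*16 = -138
|u| = 17.1172, |v| = 18.868
cos(angle) = -0.4273
angle = 115.2955 degrees

115.2955 degrees


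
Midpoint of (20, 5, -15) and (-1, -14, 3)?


Midpoint = ((20+-1)/2, (5+-14)/2, (-15+3)/2) = (9.5, -4.5, -6)

(9.5, -4.5, -6)


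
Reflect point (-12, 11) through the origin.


Reflection through origin: (x, y) -> (-x, -y)
(-12, 11) -> (12, -11)

(12, -11)


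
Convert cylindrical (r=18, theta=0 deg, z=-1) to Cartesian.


x = 18 * cos(0) = 18
y = 18 * sin(0) = 0
z = -1

(18, 0, -1)


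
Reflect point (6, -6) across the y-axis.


Reflection across y-axis: (x, y) -> (-x, y)
(6, -6) -> (-6, -6)

(-6, -6)


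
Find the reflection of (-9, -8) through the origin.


Reflection through origin: (x, y) -> (-x, -y)
(-9, -8) -> (9, 8)

(9, 8)


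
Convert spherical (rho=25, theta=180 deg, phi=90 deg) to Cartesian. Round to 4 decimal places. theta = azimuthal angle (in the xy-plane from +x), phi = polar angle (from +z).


x = 25 * sin(90) * cos(180) = -25
y = 25 * sin(90) * sin(180) = 0
z = 25 * cos(90) = 0

(-25, 0, 0)


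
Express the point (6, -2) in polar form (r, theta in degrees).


r = sqrt(6^2 + (-2)^2) = 6.3246
theta = atan2(-2, 6) = 341.5651 degrees

r = 6.3246, theta = 341.5651 degrees


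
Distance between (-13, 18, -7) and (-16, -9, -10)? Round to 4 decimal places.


d = sqrt((-16--13)^2 + (-9-18)^2 + (-10--7)^2) = 27.3313

27.3313


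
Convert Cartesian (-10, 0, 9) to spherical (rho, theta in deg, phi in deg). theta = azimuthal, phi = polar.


rho = sqrt((-10)^2 + 0^2 + 9^2) = 13.4536
theta = atan2(0, -10) = 180 deg
phi = acos(9/13.4536) = 48.0128 deg

rho = 13.4536, theta = 180 deg, phi = 48.0128 deg


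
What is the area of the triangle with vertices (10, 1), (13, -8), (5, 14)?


Area = |x1(y2-y3) + x2(y3-y1) + x3(y1-y2)| / 2
= |10*(-8-14) + 13*(14-1) + 5*(1--8)| / 2
= 3

3


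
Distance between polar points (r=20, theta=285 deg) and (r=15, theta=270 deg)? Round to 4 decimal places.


d = sqrt(r1^2 + r2^2 - 2*r1*r2*cos(t2-t1))
d = sqrt(20^2 + 15^2 - 2*20*15*cos(270-285)) = 6.7413

6.7413


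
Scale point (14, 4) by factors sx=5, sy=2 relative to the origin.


Scaling: (x*sx, y*sy) = (14*5, 4*2) = (70, 8)

(70, 8)


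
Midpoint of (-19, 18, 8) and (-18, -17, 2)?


Midpoint = ((-19+-18)/2, (18+-17)/2, (8+2)/2) = (-18.5, 0.5, 5)

(-18.5, 0.5, 5)


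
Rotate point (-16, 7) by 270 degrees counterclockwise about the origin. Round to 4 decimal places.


x' = -16*cos(270) - 7*sin(270) = 7
y' = -16*sin(270) + 7*cos(270) = 16

(7, 16)


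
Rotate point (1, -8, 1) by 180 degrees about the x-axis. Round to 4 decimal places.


x' = 1
y' = -8*cos(180) - 1*sin(180) = 8
z' = -8*sin(180) + 1*cos(180) = -1

(1, 8, -1)


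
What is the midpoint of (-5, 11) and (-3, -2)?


Midpoint = ((-5+-3)/2, (11+-2)/2) = (-4, 4.5)

(-4, 4.5)


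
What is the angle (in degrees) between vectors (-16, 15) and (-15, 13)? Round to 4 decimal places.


dot = -16*-15 + 15*13 = 435
|u| = 21.9317, |v| = 19.8494
cos(angle) = 0.9992
angle = 2.238 degrees

2.238 degrees


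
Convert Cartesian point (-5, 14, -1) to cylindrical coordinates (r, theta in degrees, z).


r = sqrt((-5)^2 + 14^2) = 14.8661
theta = atan2(14, -5) = 109.6538 deg
z = -1

r = 14.8661, theta = 109.6538 deg, z = -1


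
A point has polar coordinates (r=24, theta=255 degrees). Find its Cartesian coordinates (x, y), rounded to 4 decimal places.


x = 24 * cos(255) = -6.2117
y = 24 * sin(255) = -23.1822

(-6.2117, -23.1822)


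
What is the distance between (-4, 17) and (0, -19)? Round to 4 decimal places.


d = sqrt((0--4)^2 + (-19-17)^2) = 36.2215

36.2215


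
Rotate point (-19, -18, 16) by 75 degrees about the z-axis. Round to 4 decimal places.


x' = -19*cos(75) - -18*sin(75) = 12.4691
y' = -19*sin(75) + -18*cos(75) = -23.0113
z' = 16

(12.4691, -23.0113, 16)


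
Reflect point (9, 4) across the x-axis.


Reflection across x-axis: (x, y) -> (x, -y)
(9, 4) -> (9, -4)

(9, -4)


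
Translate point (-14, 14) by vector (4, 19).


Translation: (x+dx, y+dy) = (-14+4, 14+19) = (-10, 33)

(-10, 33)


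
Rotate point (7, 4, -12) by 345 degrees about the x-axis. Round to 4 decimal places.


x' = 7
y' = 4*cos(345) - -12*sin(345) = 0.7579
z' = 4*sin(345) + -12*cos(345) = -12.6264

(7, 0.7579, -12.6264)


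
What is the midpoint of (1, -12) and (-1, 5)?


Midpoint = ((1+-1)/2, (-12+5)/2) = (0, -3.5)

(0, -3.5)


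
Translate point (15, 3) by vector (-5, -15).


Translation: (x+dx, y+dy) = (15+-5, 3+-15) = (10, -12)

(10, -12)


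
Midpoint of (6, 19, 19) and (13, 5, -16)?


Midpoint = ((6+13)/2, (19+5)/2, (19+-16)/2) = (9.5, 12, 1.5)

(9.5, 12, 1.5)


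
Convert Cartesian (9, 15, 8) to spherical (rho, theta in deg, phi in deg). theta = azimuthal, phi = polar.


rho = sqrt(9^2 + 15^2 + 8^2) = 19.2354
theta = atan2(15, 9) = 59.0362 deg
phi = acos(8/19.2354) = 65.424 deg

rho = 19.2354, theta = 59.0362 deg, phi = 65.424 deg


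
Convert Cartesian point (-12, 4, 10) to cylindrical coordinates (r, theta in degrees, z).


r = sqrt((-12)^2 + 4^2) = 12.6491
theta = atan2(4, -12) = 161.5651 deg
z = 10

r = 12.6491, theta = 161.5651 deg, z = 10


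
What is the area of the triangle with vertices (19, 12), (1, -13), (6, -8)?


Area = |x1(y2-y3) + x2(y3-y1) + x3(y1-y2)| / 2
= |19*(-13--8) + 1*(-8-12) + 6*(12--13)| / 2
= 17.5

17.5


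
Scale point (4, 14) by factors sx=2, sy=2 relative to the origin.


Scaling: (x*sx, y*sy) = (4*2, 14*2) = (8, 28)

(8, 28)


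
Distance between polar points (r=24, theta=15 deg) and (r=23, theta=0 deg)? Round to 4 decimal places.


d = sqrt(r1^2 + r2^2 - 2*r1*r2*cos(t2-t1))
d = sqrt(24^2 + 23^2 - 2*24*23*cos(0-15)) = 6.2143

6.2143


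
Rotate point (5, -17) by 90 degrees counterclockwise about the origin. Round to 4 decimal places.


x' = 5*cos(90) - -17*sin(90) = 17
y' = 5*sin(90) + -17*cos(90) = 5

(17, 5)


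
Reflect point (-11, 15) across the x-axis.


Reflection across x-axis: (x, y) -> (x, -y)
(-11, 15) -> (-11, -15)

(-11, -15)


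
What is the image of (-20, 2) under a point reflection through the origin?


Reflection through origin: (x, y) -> (-x, -y)
(-20, 2) -> (20, -2)

(20, -2)


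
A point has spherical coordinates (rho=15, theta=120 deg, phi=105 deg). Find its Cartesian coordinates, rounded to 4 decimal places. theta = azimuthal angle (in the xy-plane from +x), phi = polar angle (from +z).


x = 15 * sin(105) * cos(120) = -7.2444
y = 15 * sin(105) * sin(120) = 12.5477
z = 15 * cos(105) = -3.8823

(-7.2444, 12.5477, -3.8823)


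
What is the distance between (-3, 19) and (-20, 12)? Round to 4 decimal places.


d = sqrt((-20--3)^2 + (12-19)^2) = 18.3848

18.3848


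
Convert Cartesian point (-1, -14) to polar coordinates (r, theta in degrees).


r = sqrt((-1)^2 + (-14)^2) = 14.0357
theta = atan2(-14, -1) = 265.9144 degrees

r = 14.0357, theta = 265.9144 degrees


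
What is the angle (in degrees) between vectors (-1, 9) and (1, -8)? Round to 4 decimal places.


dot = -1*1 + 9*-8 = -73
|u| = 9.0554, |v| = 8.0623
cos(angle) = -0.9999
angle = 179.2152 degrees

179.2152 degrees


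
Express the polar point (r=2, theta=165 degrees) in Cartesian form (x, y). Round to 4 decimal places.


x = 2 * cos(165) = -1.9319
y = 2 * sin(165) = 0.5176

(-1.9319, 0.5176)


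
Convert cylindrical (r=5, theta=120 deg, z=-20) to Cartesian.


x = 5 * cos(120) = -2.5
y = 5 * sin(120) = 4.3301
z = -20

(-2.5, 4.3301, -20)


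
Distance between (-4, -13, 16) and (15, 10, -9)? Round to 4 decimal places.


d = sqrt((15--4)^2 + (10--13)^2 + (-9-16)^2) = 38.923

38.923


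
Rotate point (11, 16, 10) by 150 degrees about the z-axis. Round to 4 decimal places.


x' = 11*cos(150) - 16*sin(150) = -17.5263
y' = 11*sin(150) + 16*cos(150) = -8.3564
z' = 10

(-17.5263, -8.3564, 10)


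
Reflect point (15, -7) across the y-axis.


Reflection across y-axis: (x, y) -> (-x, y)
(15, -7) -> (-15, -7)

(-15, -7)


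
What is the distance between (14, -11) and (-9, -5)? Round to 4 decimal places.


d = sqrt((-9-14)^2 + (-5--11)^2) = 23.7697

23.7697


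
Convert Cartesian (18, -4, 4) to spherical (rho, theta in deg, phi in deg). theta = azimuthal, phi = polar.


rho = sqrt(18^2 + (-4)^2 + 4^2) = 18.868
theta = atan2(-4, 18) = 347.4712 deg
phi = acos(4/18.868) = 77.7604 deg

rho = 18.868, theta = 347.4712 deg, phi = 77.7604 deg


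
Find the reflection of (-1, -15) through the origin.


Reflection through origin: (x, y) -> (-x, -y)
(-1, -15) -> (1, 15)

(1, 15)


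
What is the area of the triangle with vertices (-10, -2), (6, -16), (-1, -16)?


Area = |x1(y2-y3) + x2(y3-y1) + x3(y1-y2)| / 2
= |-10*(-16--16) + 6*(-16--2) + -1*(-2--16)| / 2
= 49

49


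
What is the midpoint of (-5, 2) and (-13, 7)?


Midpoint = ((-5+-13)/2, (2+7)/2) = (-9, 4.5)

(-9, 4.5)


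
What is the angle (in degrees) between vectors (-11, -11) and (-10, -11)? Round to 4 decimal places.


dot = -11*-10 + -11*-11 = 231
|u| = 15.5563, |v| = 14.8661
cos(angle) = 0.9989
angle = 2.7263 degrees

2.7263 degrees


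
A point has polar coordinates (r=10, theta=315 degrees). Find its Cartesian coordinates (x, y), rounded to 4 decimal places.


x = 10 * cos(315) = 7.0711
y = 10 * sin(315) = -7.0711

(7.0711, -7.0711)


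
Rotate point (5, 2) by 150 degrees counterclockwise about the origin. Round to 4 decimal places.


x' = 5*cos(150) - 2*sin(150) = -5.3301
y' = 5*sin(150) + 2*cos(150) = 0.7679

(-5.3301, 0.7679)


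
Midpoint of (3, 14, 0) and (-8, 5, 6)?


Midpoint = ((3+-8)/2, (14+5)/2, (0+6)/2) = (-2.5, 9.5, 3)

(-2.5, 9.5, 3)


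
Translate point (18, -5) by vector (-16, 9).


Translation: (x+dx, y+dy) = (18+-16, -5+9) = (2, 4)

(2, 4)


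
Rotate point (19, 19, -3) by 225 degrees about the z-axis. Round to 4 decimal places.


x' = 19*cos(225) - 19*sin(225) = 0
y' = 19*sin(225) + 19*cos(225) = -26.8701
z' = -3

(0, -26.8701, -3)


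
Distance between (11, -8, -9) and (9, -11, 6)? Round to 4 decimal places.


d = sqrt((9-11)^2 + (-11--8)^2 + (6--9)^2) = 15.4272

15.4272


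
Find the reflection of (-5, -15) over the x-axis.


Reflection across x-axis: (x, y) -> (x, -y)
(-5, -15) -> (-5, 15)

(-5, 15)


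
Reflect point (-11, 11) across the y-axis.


Reflection across y-axis: (x, y) -> (-x, y)
(-11, 11) -> (11, 11)

(11, 11)


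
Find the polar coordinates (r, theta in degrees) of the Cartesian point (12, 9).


r = sqrt(12^2 + 9^2) = 15
theta = atan2(9, 12) = 36.8699 degrees

r = 15, theta = 36.8699 degrees


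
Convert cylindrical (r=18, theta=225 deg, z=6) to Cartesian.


x = 18 * cos(225) = -12.7279
y = 18 * sin(225) = -12.7279
z = 6

(-12.7279, -12.7279, 6)


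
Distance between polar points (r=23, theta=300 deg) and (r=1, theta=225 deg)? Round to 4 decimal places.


d = sqrt(r1^2 + r2^2 - 2*r1*r2*cos(t2-t1))
d = sqrt(23^2 + 1^2 - 2*23*1*cos(225-300)) = 22.7617

22.7617


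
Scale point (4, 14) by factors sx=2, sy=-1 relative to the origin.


Scaling: (x*sx, y*sy) = (4*2, 14*-1) = (8, -14)

(8, -14)


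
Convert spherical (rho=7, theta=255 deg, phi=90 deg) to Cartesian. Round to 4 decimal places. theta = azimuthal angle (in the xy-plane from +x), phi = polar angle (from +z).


x = 7 * sin(90) * cos(255) = -1.8117
y = 7 * sin(90) * sin(255) = -6.7615
z = 7 * cos(90) = 0

(-1.8117, -6.7615, 0)


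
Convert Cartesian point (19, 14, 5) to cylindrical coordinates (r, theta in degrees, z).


r = sqrt(19^2 + 14^2) = 23.6008
theta = atan2(14, 19) = 36.3844 deg
z = 5

r = 23.6008, theta = 36.3844 deg, z = 5


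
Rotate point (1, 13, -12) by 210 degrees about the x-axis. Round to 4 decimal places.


x' = 1
y' = 13*cos(210) - -12*sin(210) = -17.2583
z' = 13*sin(210) + -12*cos(210) = 3.8923

(1, -17.2583, 3.8923)


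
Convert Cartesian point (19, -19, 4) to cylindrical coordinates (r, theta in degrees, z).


r = sqrt(19^2 + (-19)^2) = 26.8701
theta = atan2(-19, 19) = 315 deg
z = 4

r = 26.8701, theta = 315 deg, z = 4


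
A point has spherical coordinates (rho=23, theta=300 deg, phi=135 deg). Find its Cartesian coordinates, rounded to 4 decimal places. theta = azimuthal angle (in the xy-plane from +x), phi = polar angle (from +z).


x = 23 * sin(135) * cos(300) = 8.1317
y = 23 * sin(135) * sin(300) = -14.0846
z = 23 * cos(135) = -16.2635

(8.1317, -14.0846, -16.2635)


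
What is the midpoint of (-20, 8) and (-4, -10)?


Midpoint = ((-20+-4)/2, (8+-10)/2) = (-12, -1)

(-12, -1)


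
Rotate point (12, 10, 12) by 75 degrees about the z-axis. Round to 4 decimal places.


x' = 12*cos(75) - 10*sin(75) = -6.5534
y' = 12*sin(75) + 10*cos(75) = 14.1793
z' = 12

(-6.5534, 14.1793, 12)


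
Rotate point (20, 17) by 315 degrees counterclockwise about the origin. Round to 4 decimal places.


x' = 20*cos(315) - 17*sin(315) = 26.163
y' = 20*sin(315) + 17*cos(315) = -2.1213

(26.163, -2.1213)


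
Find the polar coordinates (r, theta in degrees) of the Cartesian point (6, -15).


r = sqrt(6^2 + (-15)^2) = 16.1555
theta = atan2(-15, 6) = 291.8014 degrees

r = 16.1555, theta = 291.8014 degrees


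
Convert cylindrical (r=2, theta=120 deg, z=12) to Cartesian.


x = 2 * cos(120) = -1
y = 2 * sin(120) = 1.7321
z = 12

(-1, 1.7321, 12)


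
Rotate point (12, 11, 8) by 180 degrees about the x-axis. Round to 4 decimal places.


x' = 12
y' = 11*cos(180) - 8*sin(180) = -11
z' = 11*sin(180) + 8*cos(180) = -8

(12, -11, -8)


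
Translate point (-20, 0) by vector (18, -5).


Translation: (x+dx, y+dy) = (-20+18, 0+-5) = (-2, -5)

(-2, -5)


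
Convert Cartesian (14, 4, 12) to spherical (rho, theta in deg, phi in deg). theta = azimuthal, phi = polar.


rho = sqrt(14^2 + 4^2 + 12^2) = 18.868
theta = atan2(4, 14) = 15.9454 deg
phi = acos(12/18.868) = 50.5059 deg

rho = 18.868, theta = 15.9454 deg, phi = 50.5059 deg


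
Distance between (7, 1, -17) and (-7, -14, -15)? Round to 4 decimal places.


d = sqrt((-7-7)^2 + (-14-1)^2 + (-15--17)^2) = 20.6155

20.6155


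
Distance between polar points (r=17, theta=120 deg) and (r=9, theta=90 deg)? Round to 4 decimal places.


d = sqrt(r1^2 + r2^2 - 2*r1*r2*cos(t2-t1))
d = sqrt(17^2 + 9^2 - 2*17*9*cos(90-120)) = 10.2468

10.2468


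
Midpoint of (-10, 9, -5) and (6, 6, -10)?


Midpoint = ((-10+6)/2, (9+6)/2, (-5+-10)/2) = (-2, 7.5, -7.5)

(-2, 7.5, -7.5)


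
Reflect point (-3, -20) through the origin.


Reflection through origin: (x, y) -> (-x, -y)
(-3, -20) -> (3, 20)

(3, 20)


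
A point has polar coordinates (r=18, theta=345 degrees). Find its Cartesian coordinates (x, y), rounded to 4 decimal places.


x = 18 * cos(345) = 17.3867
y = 18 * sin(345) = -4.6587

(17.3867, -4.6587)


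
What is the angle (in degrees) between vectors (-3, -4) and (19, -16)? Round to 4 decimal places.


dot = -3*19 + -4*-16 = 7
|u| = 5, |v| = 24.8395
cos(angle) = 0.0564
angle = 86.769 degrees

86.769 degrees


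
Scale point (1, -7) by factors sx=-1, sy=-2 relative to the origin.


Scaling: (x*sx, y*sy) = (1*-1, -7*-2) = (-1, 14)

(-1, 14)


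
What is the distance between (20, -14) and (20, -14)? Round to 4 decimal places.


d = sqrt((20-20)^2 + (-14--14)^2) = 0

0


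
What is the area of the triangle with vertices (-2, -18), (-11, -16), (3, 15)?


Area = |x1(y2-y3) + x2(y3-y1) + x3(y1-y2)| / 2
= |-2*(-16-15) + -11*(15--18) + 3*(-18--16)| / 2
= 153.5

153.5


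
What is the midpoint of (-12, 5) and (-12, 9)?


Midpoint = ((-12+-12)/2, (5+9)/2) = (-12, 7)

(-12, 7)


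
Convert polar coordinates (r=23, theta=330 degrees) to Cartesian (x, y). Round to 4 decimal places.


x = 23 * cos(330) = 19.9186
y = 23 * sin(330) = -11.5

(19.9186, -11.5)


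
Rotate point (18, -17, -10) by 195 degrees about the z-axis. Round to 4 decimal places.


x' = 18*cos(195) - -17*sin(195) = -21.7866
y' = 18*sin(195) + -17*cos(195) = 11.762
z' = -10

(-21.7866, 11.762, -10)


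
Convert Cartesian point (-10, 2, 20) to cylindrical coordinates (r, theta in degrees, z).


r = sqrt((-10)^2 + 2^2) = 10.198
theta = atan2(2, -10) = 168.6901 deg
z = 20

r = 10.198, theta = 168.6901 deg, z = 20


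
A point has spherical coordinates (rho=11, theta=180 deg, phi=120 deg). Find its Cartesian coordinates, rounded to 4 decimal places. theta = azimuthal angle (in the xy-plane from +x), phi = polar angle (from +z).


x = 11 * sin(120) * cos(180) = -9.5263
y = 11 * sin(120) * sin(180) = 0
z = 11 * cos(120) = -5.5

(-9.5263, 0, -5.5)


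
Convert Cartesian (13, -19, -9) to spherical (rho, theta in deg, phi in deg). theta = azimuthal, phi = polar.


rho = sqrt(13^2 + (-19)^2 + (-9)^2) = 24.7184
theta = atan2(-19, 13) = 304.3803 deg
phi = acos(-9/24.7184) = 111.3523 deg

rho = 24.7184, theta = 304.3803 deg, phi = 111.3523 deg


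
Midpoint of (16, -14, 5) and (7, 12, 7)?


Midpoint = ((16+7)/2, (-14+12)/2, (5+7)/2) = (11.5, -1, 6)

(11.5, -1, 6)


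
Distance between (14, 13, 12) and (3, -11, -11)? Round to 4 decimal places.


d = sqrt((3-14)^2 + (-11-13)^2 + (-11-12)^2) = 35.0143

35.0143


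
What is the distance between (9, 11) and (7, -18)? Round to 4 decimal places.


d = sqrt((7-9)^2 + (-18-11)^2) = 29.0689

29.0689


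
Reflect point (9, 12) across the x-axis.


Reflection across x-axis: (x, y) -> (x, -y)
(9, 12) -> (9, -12)

(9, -12)


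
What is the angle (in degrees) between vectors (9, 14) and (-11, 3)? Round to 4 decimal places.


dot = 9*-11 + 14*3 = -57
|u| = 16.6433, |v| = 11.4018
cos(angle) = -0.3004
angle = 107.4801 degrees

107.4801 degrees


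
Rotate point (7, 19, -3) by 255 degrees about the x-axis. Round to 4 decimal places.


x' = 7
y' = 19*cos(255) - -3*sin(255) = -7.8153
z' = 19*sin(255) + -3*cos(255) = -17.5761

(7, -7.8153, -17.5761)


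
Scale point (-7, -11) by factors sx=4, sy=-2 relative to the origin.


Scaling: (x*sx, y*sy) = (-7*4, -11*-2) = (-28, 22)

(-28, 22)


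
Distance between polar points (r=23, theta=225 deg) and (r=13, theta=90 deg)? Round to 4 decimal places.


d = sqrt(r1^2 + r2^2 - 2*r1*r2*cos(t2-t1))
d = sqrt(23^2 + 13^2 - 2*23*13*cos(90-225)) = 33.4791

33.4791


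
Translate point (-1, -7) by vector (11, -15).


Translation: (x+dx, y+dy) = (-1+11, -7+-15) = (10, -22)

(10, -22)


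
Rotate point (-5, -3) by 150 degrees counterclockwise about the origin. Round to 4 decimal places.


x' = -5*cos(150) - -3*sin(150) = 5.8301
y' = -5*sin(150) + -3*cos(150) = 0.0981

(5.8301, 0.0981)


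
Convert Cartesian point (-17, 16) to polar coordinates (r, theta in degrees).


r = sqrt((-17)^2 + 16^2) = 23.3452
theta = atan2(16, -17) = 136.7357 degrees

r = 23.3452, theta = 136.7357 degrees


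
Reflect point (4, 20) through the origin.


Reflection through origin: (x, y) -> (-x, -y)
(4, 20) -> (-4, -20)

(-4, -20)
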